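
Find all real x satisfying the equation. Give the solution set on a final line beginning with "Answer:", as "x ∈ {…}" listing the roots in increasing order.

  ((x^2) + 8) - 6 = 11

Step 1. [((x^2) + 8) - 6 = 11] the outer -6 inverts by adding 6 ⇒ sub: (x^2) + 8 = 17.
Step 2. [(x^2) + 8 = 17] 8 comes off first (subtract 8), so sub: x^2 = 9.
Step 3. [x^2 = 9] LHS squared, RHS 9 ≥ 0: apply √ (±), so sqrt: x = 3 or -3.

Answer: x ∈ {-3, 3}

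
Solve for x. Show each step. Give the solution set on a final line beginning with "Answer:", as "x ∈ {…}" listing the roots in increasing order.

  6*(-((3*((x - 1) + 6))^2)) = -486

Step 1. [6*(-((3*((x - 1) + 6))^2)) = -486] leading coefficient 6: divide by 6 ⇒ div: -((3*((x - 1) + 6))^2) = -81.
Step 2. [-((3*((x - 1) + 6))^2) = -81] LHS negated; negate both sides ⇒ neg: (3*((x - 1) + 6))^2 = 81.
Step 3. [(3*((x - 1) + 6))^2 = 81] √ both sides: 81 ≥ 0 gives two branches ⇒ sqrt: 3*((x - 1) + 6) = 9 or -9.
Step 4. [3*((x - 1) + 6) = 9 or -9] 3 out front; divide by 3 ⇒ div: (x - 1) + 6 = 3 or -3.
Step 5. [(x - 1) + 6 = 3 or -3] +6 is outermost — subtract 6 both sides ⇒ sub: x - 1 = -3 or -9.
Step 6. [x - 1 = -3 or -9] the outer -1 inverts by adding 1 ⇒ sub: x = -2 or -8.

Answer: x ∈ {-8, -2}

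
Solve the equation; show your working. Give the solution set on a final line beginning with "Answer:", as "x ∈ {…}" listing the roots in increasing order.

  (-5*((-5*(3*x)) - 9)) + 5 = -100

Step 1. [(-5*((-5*(3*x)) - 9)) + 5 = -100] -5 divides every term; factor it out ⇒ factor: ((-5*(3*x)) - 9) - 1 = 20.
Step 2. [((-5*(3*x)) - 9) - 1 = 20] add 1: x sits inside (… - 1) ⇒ sub: (-5*(3*x)) - 9 = 21.
Step 3. [(-5*(3*x)) - 9 = 21] add 9: x sits inside (… - 9) ⇒ sub: -5*(3*x) = 30.
Step 4. [-5*(3*x) = 30] leading coefficient -5: divide by -5. So div: 3*x = -6.
Step 5. [3*x = -6] leading coefficient 3: divide by 3 ⇒ div: x = -2.

Answer: x ∈ {-2}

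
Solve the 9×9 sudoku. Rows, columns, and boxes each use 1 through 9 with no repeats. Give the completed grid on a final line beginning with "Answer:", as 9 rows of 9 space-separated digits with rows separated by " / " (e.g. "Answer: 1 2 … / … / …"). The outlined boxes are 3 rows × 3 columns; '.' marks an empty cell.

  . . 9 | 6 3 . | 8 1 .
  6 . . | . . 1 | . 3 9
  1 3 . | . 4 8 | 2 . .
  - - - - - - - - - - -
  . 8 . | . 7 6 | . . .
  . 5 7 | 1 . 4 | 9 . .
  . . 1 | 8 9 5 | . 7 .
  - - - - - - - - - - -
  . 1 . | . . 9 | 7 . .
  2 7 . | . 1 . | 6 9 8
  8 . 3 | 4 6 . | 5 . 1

Step 1. [r3c3∈{5}] r3c3 has the single candidate 5, so r3c3=5.
Step 2. [r4c4∈{2,3}] box 5 places 3 nowhere but r4c4. So r4c4=3.
Step 3. [r9c8∈{2}] r9c8 is down to just 2, so r9c8=2.
Step 4. [r2c7∈{4}] r2c7's peers cover all but 4 ⇒ r2c7=4.
Step 5. [r2c2∈{2}] r2c2's peers cover all but 2. So r2c2=2.
Step 6. [r6c9∈{2,3,4,6}] row 6 places 2 nowhere but r6c9. So r6c9=2.
Step 7. [r7c8∈{4}] nothing but 4 survives at r7c8, so r7c8=4.
Step 8. [r4c9∈{4,5}] 4 has one home in col 9: r4c9. So r4c9=4.
Step 9. [r1c1∈{4,7}] r1c1 is the only open cell in col 1 admitting 7, so r1c1=7.
Step 10. [r8c4∈{5}] r8c4 has the single candidate 5 ⇒ r8c4=5.
Step 11. [r5c1∈{3}] nothing but 3 survives at r5c1. So r5c1=3.
Step 12. [r3c9∈{6,7}] r3c9 is the only open cell in col 9 admitting 7. So r3c9=7.
Step 13. [r1c2∈{4}] only 4 remains possible at r1c2 ⇒ r1c2=4.
Step 14. [r3c8∈{6}] r3c8 has the single candidate 6, so r3c8=6.
Step 15. [r7c5∈{2,8}] row 7 places 8 nowhere but r7c5 ⇒ r7c5=8.
Step 16. [r6c2∈{6}] only 6 remains possible at r6c2 ⇒ r6c2=6.
Step 17. [r2c4∈{7}] nothing but 7 survives at r2c4. So r2c4=7.
Step 18. [r4c3∈{2}] r4c3 has the single candidate 2 ⇒ r4c3=2.
Step 19. [r7c9∈{3}] r7c9 has the single candidate 3, so r7c9=3.
Step 20. [r1c9∈{5}] r1c9 is down to just 5 ⇒ r1c9=5.
Step 21. [r5c5∈{2}] r5c5 is down to just 2, so r5c5=2.
Step 22. [r4c7∈{1}] nothing but 1 survives at r4c7 ⇒ r4c7=1.
Step 23. [r8c6∈{3}] nothing but 3 survives at r8c6 ⇒ r8c6=3.
Step 24. [r3c4∈{9}] nothing but 9 survives at r3c4 ⇒ r3c4=9.
Step 25. [r8c3∈{4}] r8c3's peers cover all but 4. So r8c3=4.
Step 26. [r5c8∈{8}] r5c8 has the single candidate 8 ⇒ r5c8=8.
Step 27. [r7c1∈{5}] r7c1 has the single candidate 5. So r7c1=5.
Step 28. [r2c5∈{5}] r2c5's peers cover all but 5, so r2c5=5.
Step 29. [r4c1∈{9}] r4c1 has the single candidate 9 ⇒ r4c1=9.
Step 30. [r5c9∈{6}] r5c9's peers cover all but 6, so r5c9=6.
Step 31. [r7c4∈{2}] r7c4's peers cover all but 2 ⇒ r7c4=2.
Step 32. [r1c6∈{2}] r1c6 is down to just 2. So r1c6=2.
Step 33. [r9c6∈{7}] only 7 remains possible at r9c6 ⇒ r9c6=7.
Step 34. [r7c3∈{6}] r7c3 is down to just 6 ⇒ r7c3=6.
Step 35. [r6c7∈{3}] r6c7 has the single candidate 3. So r6c7=3.
Step 36. [r4c8∈{5}] r4c8's peers cover all but 5, so r4c8=5.
Step 37. [r9c2∈{9}] r9c2's peers cover all but 9 ⇒ r9c2=9.
Step 38. [r6c1∈{4}] r6c1 is down to just 4, so r6c1=4.
Step 39. [r2c3∈{8}] r2c3 has the single candidate 8, so r2c3=8.

Answer: 7 4 9 6 3 2 8 1 5 / 6 2 8 7 5 1 4 3 9 / 1 3 5 9 4 8 2 6 7 / 9 8 2 3 7 6 1 5 4 / 3 5 7 1 2 4 9 8 6 / 4 6 1 8 9 5 3 7 2 / 5 1 6 2 8 9 7 4 3 / 2 7 4 5 1 3 6 9 8 / 8 9 3 4 6 7 5 2 1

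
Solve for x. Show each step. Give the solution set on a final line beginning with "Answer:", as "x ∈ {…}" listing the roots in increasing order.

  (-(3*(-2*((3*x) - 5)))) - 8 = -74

Step 1. [(-(3*(-2*((3*x) - 5)))) - 8 = -74] add 8: x sits inside (… - 8), so sub: -(3*(-2*((3*x) - 5))) = -66.
Step 2. [-(3*(-2*((3*x) - 5))) = -66] flip signs both sides. So neg: 3*(-2*((3*x) - 5)) = 66.
Step 3. [3*(-2*((3*x) - 5)) = 66] LHS = 3·(…); ÷3 both sides, so div: -2*((3*x) - 5) = 22.
Step 4. [-2*((3*x) - 5) = 22] -2 out front; divide by -2, so div: (3*x) - 5 = -11.
Step 5. [(3*x) - 5 = -11] 5 comes off first (add 5). So sub: 3*x = -6.
Step 6. [3*x = -6] leading coefficient 3: divide by 3. So div: x = -2.

Answer: x ∈ {-2}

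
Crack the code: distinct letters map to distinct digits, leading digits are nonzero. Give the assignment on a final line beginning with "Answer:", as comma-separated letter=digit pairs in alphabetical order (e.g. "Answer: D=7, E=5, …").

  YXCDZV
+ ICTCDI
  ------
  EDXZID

Step 1. [col 1: V + I ≡ D (mod 10)] D=7 is one option consistent with column 1 (V + I ≡ D (mod 10), carry-in 0) — take it ⇒ D=7.
Step 2. [col 1: V + I ≡ D (mod 10)] column 1 (V + I ≡ D (mod 10), carry-in 0) doesn't pin I yet; pick I=3 and continue, so I=3.
Step 3. [col 1: V + I ≡ D (mod 10)] column 1: given I=3, D=7, carry-in 0, and digits 3,7 already taken and all letters distinct, V+I≡D (mod 10) forces V=4 ⇒ V=4.
Step 4. [col 2: Z + D ≡ I (mod 10)] column 2: given D=7, I=3, carry-in 0, and digits 3,4,7 already taken and all letters distinct, Z+D≡I (mod 10) forces Z=6, so Z=6.
Step 5. [col 3: D + C ≡ Z (mod 10)] column 3: given D=7, Z=6, carry-in 1, and digits 3,4,6,7 already taken and all letters distinct, D+C≡Z (mod 10) forces C=8. So C=8.
Step 6. [col 4: C + T ≡ X (mod 10)] no forcing yet in column 4 (carry-in 1); T=0 is free and consistent — try it. So T=0.
Step 7. [col 4: C + T ≡ X (mod 10)] column 4 reads C+T+carry(1)=X with C=8, T=0; with digits 0,3,4,6,7,8 already taken and all letters distinct, the only value for X is 9, so X=9.
Step 8. [col 6: Y + I ≡ E (mod 10)] column 6 reads Y+I+carry(1)=E with I=3; with digits 0,3,4,6,7,8,9 already taken and all letters distinct, the only value for Y is 1 ⇒ Y=1.
Step 9. [col 6: Y + I ≡ E (mod 10)] column 6: given Y=1, I=3, carry-in 1, and digits 0,1,3,4,6,7,8,9 already taken and all letters distinct, Y+I≡E (mod 10) forces E=5 ⇒ E=5.

Answer: C=8, D=7, E=5, I=3, T=0, V=4, X=9, Y=1, Z=6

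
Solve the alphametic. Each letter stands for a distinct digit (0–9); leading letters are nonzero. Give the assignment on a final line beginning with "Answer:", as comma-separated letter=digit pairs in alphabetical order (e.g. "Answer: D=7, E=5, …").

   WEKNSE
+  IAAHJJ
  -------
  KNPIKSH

Step 1. [col 1: E + J ≡ H (mod 10)] column 1 (E + J ≡ H (mod 10), carry-in 0) doesn't pin H yet; pick H=6 and continue. So H=6.
Step 2. [K] the sum has 7 digits but both addends have 6; that extra leading digit K is the final carry, namely 1, so K=1.
Step 3. [col 1: E + J ≡ H (mod 10)] column 1 (E + J ≡ H (mod 10), carry-in 0) doesn't pin J yet; pick J=9 and continue ⇒ J=9.
Step 4. [col 1: E + J ≡ H (mod 10)] in column 1 we have E+J≡H with carry-in 0; given J=9, H=6 and digits 1,6,9 already taken and all letters distinct, that pins E to 7. So E=7.
Step 5. [col 2: S + J ≡ S (mod 10)] S=2 is one option consistent with column 2 (S + J ≡ S (mod 10), carry-in 1) — take it. So S=2.
Step 6. [col 3: N + H ≡ K (mod 10)] column 3 reads N+H+carry(1)=K with H=6, K=1; with digits 1,2,6,7,9 already taken and all letters distinct, the only value for N is 4, so N=4.
Step 7. [col 4: K + A ≡ I (mod 10)] no forcing yet in column 4 (carry-in 1); A=3 is free and consistent — try it. So A=3.
Step 8. [col 4: K + A ≡ I (mod 10)] column 4 reads K+A+carry(1)=I with K=1, A=3; with digits 1,2,3,4,6,7,9 already taken and all letters distinct, the only value for I is 5 ⇒ I=5.
Step 9. [col 5: E + A ≡ P (mod 10)] column 5: given E=7, A=3, carry-in 0, and digits 1,2,3,4,5,6,7,9 already taken and all letters distinct, E+A≡P (mod 10) forces P=0. So P=0.
Step 10. [col 6: W + I ≡ N (mod 10)] column 6: given I=5, N=4, carry-in 1, and digits 0,1,2,3,4,5,6,7,9 already taken and all letters distinct, W+I≡N (mod 10) forces W=8 ⇒ W=8.

Answer: A=3, E=7, H=6, I=5, J=9, K=1, N=4, P=0, S=2, W=8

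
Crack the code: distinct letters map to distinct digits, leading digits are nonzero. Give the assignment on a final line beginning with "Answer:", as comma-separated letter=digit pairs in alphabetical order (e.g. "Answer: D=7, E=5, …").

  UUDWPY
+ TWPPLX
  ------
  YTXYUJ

Step 1. [col 1: Y + X ≡ J (mod 10)] X=1 is one option consistent with column 1 (Y + X ≡ J (mod 10), carry-in 0) — take it. So X=1.
Step 2. [col 1: Y + X ≡ J (mod 10)] no forcing yet in column 1 (carry-in 0); J=6 is free and consistent — try it ⇒ J=6.
Step 3. [col 1: Y + X ≡ J (mod 10)] in column 1 we have Y+X≡J with carry-in 0; given X=1, J=6 and digits 1,6 already taken and all letters distinct, that pins Y to 5. So Y=5.
Step 4. [col 2: P + L ≡ U (mod 10)] column 2 (P + L ≡ U (mod 10), carry-in 0) doesn't pin L yet; pick L=8 and continue, so L=8.
Step 5. [col 2: P + L ≡ U (mod 10)] no forcing yet in column 2 (carry-in 0); P=4 is free and consistent — try it ⇒ P=4.
Step 6. [col 2: P + L ≡ U (mod 10)] from column 2 (P=4, L=8, carry-in 0, digits 1,4,5,6,8 already taken and all letters distinct): U must equal 2, so U=2.
Step 7. [col 3: W + P ≡ Y (mod 10)] in column 3 we have W+P≡Y with carry-in 1; given P=4, Y=5 and digits 1,2,4,5,6,8 already taken and all letters distinct, that pins W to 0, so W=0.
Step 8. [col 4: D + P ≡ X (mod 10)] column 4 reads D+P+carry(0)=X with P=4, X=1; with digits 0,1,2,4,5,6,8 already taken and all letters distinct, the only value for D is 7. So D=7.
Step 9. [col 5: U + W ≡ T (mod 10)] column 5: given U=2, W=0, carry-in 1, and digits 0,1,2,4,5,6,7,8 already taken and all letters distinct, U+W≡T (mod 10) forces T=3, so T=3.

Answer: D=7, J=6, L=8, P=4, T=3, U=2, W=0, X=1, Y=5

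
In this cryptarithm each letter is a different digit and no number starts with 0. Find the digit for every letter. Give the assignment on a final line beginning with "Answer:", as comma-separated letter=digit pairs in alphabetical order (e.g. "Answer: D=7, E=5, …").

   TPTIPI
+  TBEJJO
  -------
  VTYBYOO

Step 1. [V] V is the leading digit of a 7-digit sum of two 6-digit numbers; the final carry is exactly 1, so V=1.
Step 2. [col 1: I + O ≡ O (mod 10)] column 1: given nothing yet, carry-in 0, and digits 1 already taken and all letters distinct, I+O≡O (mod 10) forces I=0, so I=0.
Step 3. [col 1: I + O ≡ O (mod 10)] column 1 (I + O ≡ O (mod 10), carry-in 0) doesn't pin O yet; pick O=2 and continue ⇒ O=2.
Step 4. [col 2: P + J ≡ O (mod 10)] no forcing yet in column 2 (carry-in 0); P=8 is free and consistent — try it ⇒ P=8.
Step 5. [col 2: P + J ≡ O (mod 10)] from column 2 (P=8, O=2, carry-in 0, digits 0,1,2,8 already taken and all letters distinct): J must equal 4. So J=4.
Step 6. [col 3: I + J ≡ Y (mod 10)] from column 3 (I=0, J=4, carry-in 1, digits 0,1,2,4,8 already taken and all letters distinct): Y must equal 5. So Y=5.
Step 7. [col 4: T + E ≡ B (mod 10)] column 4 (T + E ≡ B (mod 10), carry-in 0) doesn't pin B yet; pick B=6 and continue. So B=6.
Step 8. [col 4: T + E ≡ B (mod 10)] column 4 (T + E ≡ B (mod 10), carry-in 0) doesn't pin E yet; pick E=7 and continue ⇒ E=7.
Step 9. [col 4: T + E ≡ B (mod 10)] in column 4 we have T+E≡B with carry-in 0; given E=7, B=6 and digits 0,1,2,4,5,6,7,8 already taken and all letters distinct, that pins T to 9, so T=9.

Answer: B=6, E=7, I=0, J=4, O=2, P=8, T=9, V=1, Y=5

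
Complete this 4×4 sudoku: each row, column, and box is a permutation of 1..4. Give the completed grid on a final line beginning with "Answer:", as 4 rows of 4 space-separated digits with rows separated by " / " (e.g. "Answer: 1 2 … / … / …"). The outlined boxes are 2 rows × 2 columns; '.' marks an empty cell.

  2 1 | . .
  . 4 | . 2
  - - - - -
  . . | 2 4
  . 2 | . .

Step 1. [r1c4∈{3}] r1c4 has the single candidate 3 ⇒ r1c4=3.
Step 2. [r4c1∈{1,3,4}] across row 4, 4 lands solely at r4c1. So r4c1=4.
Step 3. [r3c1∈{1,3}] row 3 places 1 nowhere but r3c1 ⇒ r3c1=1.
Step 4. [r4c4∈{1}] r4c4 has the single candidate 1. So r4c4=1.
Step 5. [r1c3∈{4}] r1c3's peers cover all but 4 ⇒ r1c3=4.
Step 6. [r3c2∈{3}] only 3 remains possible at r3c2. So r3c2=3.
Step 7. [r2c1∈{3}] nothing but 3 survives at r2c1 ⇒ r2c1=3.
Step 8. [r2c3∈{1}] r2c3 has the single candidate 1 ⇒ r2c3=1.
Step 9. [r4c3∈{3}] r4c3 is down to just 3 ⇒ r4c3=3.

Answer: 2 1 4 3 / 3 4 1 2 / 1 3 2 4 / 4 2 3 1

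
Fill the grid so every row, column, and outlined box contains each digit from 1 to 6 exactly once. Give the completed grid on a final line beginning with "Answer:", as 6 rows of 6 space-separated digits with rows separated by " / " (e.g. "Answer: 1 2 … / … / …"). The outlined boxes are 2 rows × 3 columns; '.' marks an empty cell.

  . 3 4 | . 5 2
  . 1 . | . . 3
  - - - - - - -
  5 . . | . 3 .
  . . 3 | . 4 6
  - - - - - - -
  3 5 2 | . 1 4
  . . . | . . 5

Step 1. [r2c5∈{6}] only 6 remains possible at r2c5 ⇒ r2c5=6.
Step 2. [r6c1∈{1,4,6}] r6c1 is the only open cell in col 1 admitting 4, so r6c1=4.
Step 3. [r6c2∈{6}] nothing but 6 survives at r6c2, so r6c2=6.
Step 4. [r3c6∈{1}] nothing but 1 survives at r3c6. So r3c6=1.
Step 5. [r3c4∈{2}] r3c4's peers cover all but 2, so r3c4=2.
Step 6. [r2c1∈{2}] nothing but 2 survives at r2c1. So r2c1=2.
Step 7. [r6c5∈{2}] r6c5 is down to just 2 ⇒ r6c5=2.
Step 8. [r5c4∈{6}] r5c4 has the single candidate 6. So r5c4=6.
Step 9. [r3c2∈{4}] r3c2 is down to just 4 ⇒ r3c2=4.
Step 10. [r4c1∈{1}] r4c1 has the single candidate 1 ⇒ r4c1=1.
Step 11. [r2c4∈{4}] r2c4 is down to just 4. So r2c4=4.
Step 12. [r4c4∈{5}] only 5 remains possible at r4c4 ⇒ r4c4=5.
Step 13. [r1c4∈{1}] only 1 remains possible at r1c4, so r1c4=1.
Step 14. [r2c3∈{5}] r2c3's peers cover all but 5, so r2c3=5.
Step 15. [r3c3∈{6}] r3c3 is down to just 6 ⇒ r3c3=6.
Step 16. [r1c1∈{6}] r1c1's peers cover all but 6 ⇒ r1c1=6.
Step 17. [r6c4∈{3}] nothing but 3 survives at r6c4 ⇒ r6c4=3.
Step 18. [r6c3∈{1}] r6c3 has the single candidate 1, so r6c3=1.
Step 19. [r4c2∈{2}] r4c2's peers cover all but 2, so r4c2=2.

Answer: 6 3 4 1 5 2 / 2 1 5 4 6 3 / 5 4 6 2 3 1 / 1 2 3 5 4 6 / 3 5 2 6 1 4 / 4 6 1 3 2 5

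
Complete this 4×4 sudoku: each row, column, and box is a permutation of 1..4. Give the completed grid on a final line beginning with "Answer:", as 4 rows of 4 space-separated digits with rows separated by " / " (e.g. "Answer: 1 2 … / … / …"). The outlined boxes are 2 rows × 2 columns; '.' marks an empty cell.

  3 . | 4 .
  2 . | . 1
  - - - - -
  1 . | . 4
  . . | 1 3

Step 1. [r4c2∈{2,4}] across row 4, 2 lands solely at r4c2. So r4c2=2.
Step 2. [r3c2∈{3}] nothing but 3 survives at r3c2 ⇒ r3c2=3.
Step 3. [r1c4∈{2}] nothing but 2 survives at r1c4, so r1c4=2.
Step 4. [r1c2∈{1}] only 1 remains possible at r1c2, so r1c2=1.
Step 5. [r2c2∈{4}] r2c2's peers cover all but 4, so r2c2=4.
Step 6. [r4c1∈{4}] r4c1's peers cover all but 4 ⇒ r4c1=4.
Step 7. [r2c3∈{3}] r2c3 is down to just 3, so r2c3=3.
Step 8. [r3c3∈{2}] only 2 remains possible at r3c3, so r3c3=2.

Answer: 3 1 4 2 / 2 4 3 1 / 1 3 2 4 / 4 2 1 3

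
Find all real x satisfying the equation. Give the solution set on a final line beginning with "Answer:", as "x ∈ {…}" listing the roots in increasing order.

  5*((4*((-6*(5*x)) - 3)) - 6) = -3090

Step 1. [5*((4*((-6*(5*x)) - 3)) - 6) = -3090] leading coefficient 5: divide by 5, so div: (4*((-6*(5*x)) - 3)) - 6 = -618.
Step 2. [(4*((-6*(5*x)) - 3)) - 6 = -618] 6 comes off first (add 6). So sub: 4*((-6*(5*x)) - 3) = -612.
Step 3. [4*((-6*(5*x)) - 3) = -612] divide by the outer 4. So div: (-6*(5*x)) - 3 = -153.
Step 4. [(-6*(5*x)) - 3 = -153] the outer -3 inverts by adding 3 ⇒ sub: -6*(5*x) = -150.
Step 5. [-6*(5*x) = -150] LHS = -6·(…); ÷-6 both sides ⇒ div: 5*x = 25.
Step 6. [5*x = 25] 5·(inner) — divide through by 5 ⇒ div: x = 5.

Answer: x ∈ {5}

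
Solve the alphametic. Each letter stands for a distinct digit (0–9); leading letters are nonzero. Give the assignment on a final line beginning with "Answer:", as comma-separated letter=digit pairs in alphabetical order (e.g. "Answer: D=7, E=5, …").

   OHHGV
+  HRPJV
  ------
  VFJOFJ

Step 1. [col 1: V + V ≡ J (mod 10)] several values work for V in column 1 (V + V ≡ J (mod 10), carry-in 0); try V=1, so V=1.
Step 2. [col 1: V + V ≡ J (mod 10)] in column 1 we have V+V≡J with carry-in 0; given V=1 and digits 1 already taken and all letters distinct, that pins J to 2. So J=2.
Step 3. [col 2: G + J ≡ F (mod 10)] no forcing yet in column 2 (carry-in 0); G=4 is free and consistent — try it, so G=4.
Step 4. [col 2: G + J ≡ F (mod 10)] column 2 reads G+J+carry(0)=F with G=4, J=2; with digits 1,2,4 already taken and all letters distinct, the only value for F is 6, so F=6.
Step 5. [col 3: H + P ≡ O (mod 10)] several values work for P in column 3 (H + P ≡ O (mod 10), carry-in 0); try P=9. So P=9.
Step 6. [col 3: H + P ≡ O (mod 10)] in column 3 we have H+P≡O with carry-in 0; given P=9 and digits 1,2,4,6,9 already taken and all letters distinct, that pins O to 7 ⇒ O=7.
Step 7. [col 3: H + P ≡ O (mod 10)] in column 3 we have H+P≡O with carry-in 0; given P=9, O=7 and digits 1,2,4,6,7,9 already taken and all letters distinct, that pins H to 8, so H=8.
Step 8. [col 4: H + R ≡ J (mod 10)] in column 4 we have H+R≡J with carry-in 1; given H=8, J=2 and digits 1,2,4,6,7,8,9 already taken and all letters distinct, that pins R to 3 ⇒ R=3.

Answer: F=6, G=4, H=8, J=2, O=7, P=9, R=3, V=1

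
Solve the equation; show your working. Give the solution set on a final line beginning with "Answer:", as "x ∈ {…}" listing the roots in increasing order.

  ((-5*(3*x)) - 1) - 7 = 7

Step 1. [((-5*(3*x)) - 1) - 7 = 7] 7 comes off first (add 7) ⇒ sub: (-5*(3*x)) - 1 = 14.
Step 2. [(-5*(3*x)) - 1 = 14] 1 comes off first (add 1) ⇒ sub: -5*(3*x) = 15.
Step 3. [-5*(3*x) = 15] leading coefficient -5: divide by -5. So div: 3*x = -3.
Step 4. [3*x = -3] 3·(inner) — divide through by 3, so div: x = -1.

Answer: x ∈ {-1}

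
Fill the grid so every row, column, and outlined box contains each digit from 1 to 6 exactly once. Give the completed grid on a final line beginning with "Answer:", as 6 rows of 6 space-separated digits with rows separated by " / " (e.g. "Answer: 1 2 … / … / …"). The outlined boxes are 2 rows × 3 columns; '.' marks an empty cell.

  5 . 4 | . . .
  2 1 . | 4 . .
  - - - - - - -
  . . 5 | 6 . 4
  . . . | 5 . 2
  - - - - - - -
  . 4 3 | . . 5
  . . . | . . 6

Step 1. [r1c2∈{3,6}] box 1 places 3 nowhere but r1c2 ⇒ r1c2=3.
Step 2. [r6c1∈{1}] r6c1's peers cover all but 1 ⇒ r6c1=1.
Step 3. [r3c5∈{1,3}] r3c5 is the only open cell in row 3 admitting 1, so r3c5=1.
Step 4. [r5c5∈{2}] r5c5 has the single candidate 2. So r5c5=2.
Step 5. [r4c5∈{3}] r4c5's peers cover all but 3. So r4c5=3.
Step 6. [r4c2∈{6}] r4c2 has the single candidate 6 ⇒ r4c2=6.
Step 7. [r5c4∈{1}] r5c4 is down to just 1. So r5c4=1.
Step 8. [r6c3∈{2}] nothing but 2 survives at r6c3, so r6c3=2.
Step 9. [r1c5∈{6}] only 6 remains possible at r1c5. So r1c5=6.
Step 10. [r6c5∈{4}] r6c5 has the single candidate 4. So r6c5=4.
Step 11. [r4c3∈{1}] only 1 remains possible at r4c3 ⇒ r4c3=1.
Step 12. [r2c6∈{3}] only 3 remains possible at r2c6, so r2c6=3.
Step 13. [r6c4∈{3}] nothing but 3 survives at r6c4, so r6c4=3.
Step 14. [r2c5∈{5}] r2c5's peers cover all but 5. So r2c5=5.
Step 15. [r2c3∈{6}] only 6 remains possible at r2c3, so r2c3=6.
Step 16. [r1c4∈{2}] r1c4 is down to just 2 ⇒ r1c4=2.
Step 17. [r3c2∈{2}] r3c2 has the single candidate 2 ⇒ r3c2=2.
Step 18. [r3c1∈{3}] r3c1 has the single candidate 3. So r3c1=3.
Step 19. [r5c1∈{6}] r5c1 has the single candidate 6, so r5c1=6.
Step 20. [r1c6∈{1}] only 1 remains possible at r1c6, so r1c6=1.
Step 21. [r6c2∈{5}] nothing but 5 survives at r6c2 ⇒ r6c2=5.
Step 22. [r4c1∈{4}] r4c1 is down to just 4, so r4c1=4.

Answer: 5 3 4 2 6 1 / 2 1 6 4 5 3 / 3 2 5 6 1 4 / 4 6 1 5 3 2 / 6 4 3 1 2 5 / 1 5 2 3 4 6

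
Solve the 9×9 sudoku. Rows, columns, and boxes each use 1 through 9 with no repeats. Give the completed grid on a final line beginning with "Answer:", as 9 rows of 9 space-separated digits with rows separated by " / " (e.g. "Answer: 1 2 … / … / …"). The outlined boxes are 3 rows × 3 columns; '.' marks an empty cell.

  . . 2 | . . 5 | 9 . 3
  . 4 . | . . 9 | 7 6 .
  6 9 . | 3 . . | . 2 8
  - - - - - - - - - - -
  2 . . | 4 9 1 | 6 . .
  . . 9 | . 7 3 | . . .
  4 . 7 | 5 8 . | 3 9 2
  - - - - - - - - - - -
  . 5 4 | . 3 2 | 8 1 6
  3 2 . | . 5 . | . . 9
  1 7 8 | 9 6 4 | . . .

Step 1. [r9c9∈{5}] r9c9 has the single candidate 5. So r9c9=5.
Step 2. [r2c9∈{1}] only 1 remains possible at r2c9. So r2c9=1.
Step 3. [r1c4∈{1,6,7,8}] r1c4 is the only open cell in row 1 admitting 6 ⇒ r1c4=6.
Step 4. [r1c8∈{4}] only 4 remains possible at r1c8. So r1c8=4.
Step 5. [r3c3∈{1,5}] col 3 places 1 nowhere but r3c3 ⇒ r3c3=1.
Step 6. [r1c2∈{8}] only 8 remains possible at r1c2, so r1c2=8.
Step 7. [r4c8∈{5,7,8}] across row 4, 8 lands solely at r4c8, so r4c8=8.
Step 8. [r4c3∈{3,5}] r4c3 is the only open cell in row 4 admitting 5, so r4c3=5.
Step 9. [r5c7∈{1,4,5}] across col 7, 1 lands solely at r5c7. So r5c7=1.
Step 10. [r8c8∈{7}] nothing but 7 survives at r8c8. So r8c8=7.
Step 11. [r2c4∈{2,8}] 8 has one home in row 2: r2c4 ⇒ r2c4=8.
Step 12. [r5c2∈{6}] r5c2 is down to just 6 ⇒ r5c2=6.
Step 13. [r8c4∈{1}] r8c4 has the single candidate 1. So r8c4=1.
Step 14. [r8c6∈{8}] nothing but 8 survives at r8c6, so r8c6=8.
Step 15. [r8c7∈{4}] only 4 remains possible at r8c7. So r8c7=4.
Step 16. [r5c9∈{4}] r5c9's peers cover all but 4, so r5c9=4.
Step 17. [r8c3∈{6}] nothing but 6 survives at r8c3. So r8c3=6.
Step 18. [r7c1∈{9}] r7c1's peers cover all but 9, so r7c1=9.
Step 19. [r2c1∈{5}] nothing but 5 survives at r2c1, so r2c1=5.
Step 20. [r6c6∈{6}] r6c6's peers cover all but 6, so r6c6=6.
Step 21. [r5c1∈{8}] nothing but 8 survives at r5c1. So r5c1=8.
Step 22. [r2c3∈{3}] r2c3 has the single candidate 3, so r2c3=3.
Step 23. [r1c5∈{1}] r1c5 is down to just 1, so r1c5=1.
Step 24. [r7c4∈{7}] r7c4 is down to just 7. So r7c4=7.
Step 25. [r5c8∈{5}] only 5 remains possible at r5c8, so r5c8=5.
Step 26. [r9c7∈{2}] only 2 remains possible at r9c7. So r9c7=2.
Step 27. [r2c5∈{2}] nothing but 2 survives at r2c5. So r2c5=2.
Step 28. [r4c2∈{3}] r4c2's peers cover all but 3 ⇒ r4c2=3.
Step 29. [r3c5∈{4}] r3c5 has the single candidate 4 ⇒ r3c5=4.
Step 30. [r3c6∈{7}] r3c6's peers cover all but 7 ⇒ r3c6=7.
Step 31. [r9c8∈{3}] r9c8 has the single candidate 3, so r9c8=3.
Step 32. [r6c2∈{1}] nothing but 1 survives at r6c2, so r6c2=1.
Step 33. [r1c1∈{7}] r1c1 is down to just 7 ⇒ r1c1=7.
Step 34. [r5c4∈{2}] r5c4 is down to just 2, so r5c4=2.
Step 35. [r3c7∈{5}] r3c7's peers cover all but 5. So r3c7=5.
Step 36. [r4c9∈{7}] nothing but 7 survives at r4c9, so r4c9=7.

Answer: 7 8 2 6 1 5 9 4 3 / 5 4 3 8 2 9 7 6 1 / 6 9 1 3 4 7 5 2 8 / 2 3 5 4 9 1 6 8 7 / 8 6 9 2 7 3 1 5 4 / 4 1 7 5 8 6 3 9 2 / 9 5 4 7 3 2 8 1 6 / 3 2 6 1 5 8 4 7 9 / 1 7 8 9 6 4 2 3 5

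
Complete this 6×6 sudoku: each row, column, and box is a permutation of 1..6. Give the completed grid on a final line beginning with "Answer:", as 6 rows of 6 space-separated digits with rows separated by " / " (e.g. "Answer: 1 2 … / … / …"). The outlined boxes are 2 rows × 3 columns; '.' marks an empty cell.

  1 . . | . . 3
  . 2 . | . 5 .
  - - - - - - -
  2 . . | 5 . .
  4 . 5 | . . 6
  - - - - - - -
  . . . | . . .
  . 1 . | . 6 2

Step 1. [r4c2∈{3}] r4c2 is down to just 3 ⇒ r4c2=3.
Step 2. [r5c6∈{1,4,5}] across col 6, 5 lands solely at r5c6, so r5c6=5.
Step 3. [r3c3∈{1,6}] in col 3, 1 fits only at r3c3. So r3c3=1.
Step 4. [r5c3∈{2,3,4,6}] 2 has one home in row 5: r5c3. So r5c3=2.
Step 5. [r3c2∈{6}] r3c2's peers cover all but 6, so r3c2=6.
Step 6. [r5c2∈{4}] r5c2 has the single candidate 4 ⇒ r5c2=4.
Step 7. [r6c3∈{3}] r6c3's peers cover all but 3 ⇒ r6c3=3.
Step 8. [r6c4∈{4}] r6c4 has the single candidate 4, so r6c4=4.
Step 9. [r5c4∈{1,3}] col 4 places 3 nowhere but r5c4. So r5c4=3.
Step 10. [r2c6∈{1,4}] 1 has one home in col 6: r2c6. So r2c6=1.
Step 11. [r1c5∈{2,4}] box 2 places 4 nowhere but r1c5, so r1c5=4.
Step 12. [r1c3∈{6}] r1c3's peers cover all but 6, so r1c3=6.
Step 13. [r4c5∈{1,2}] r4c5 is the only open cell in col 5 admitting 2 ⇒ r4c5=2.
Step 14. [r1c2∈{5}] nothing but 5 survives at r1c2, so r1c2=5.
Step 15. [r1c4∈{2}] r1c4 has the single candidate 2. So r1c4=2.
Step 16. [r4c4∈{1}] r4c4 has the single candidate 1. So r4c4=1.
Step 17. [r3c5∈{3}] only 3 remains possible at r3c5, so r3c5=3.
Step 18. [r5c1∈{6}] nothing but 6 survives at r5c1, so r5c1=6.
Step 19. [r5c5∈{1}] only 1 remains possible at r5c5. So r5c5=1.
Step 20. [r3c6∈{4}] r3c6 has the single candidate 4 ⇒ r3c6=4.
Step 21. [r2c3∈{4}] r2c3's peers cover all but 4, so r2c3=4.
Step 22. [r2c4∈{6}] r2c4's peers cover all but 6, so r2c4=6.
Step 23. [r2c1∈{3}] r2c1 is down to just 3 ⇒ r2c1=3.
Step 24. [r6c1∈{5}] nothing but 5 survives at r6c1, so r6c1=5.

Answer: 1 5 6 2 4 3 / 3 2 4 6 5 1 / 2 6 1 5 3 4 / 4 3 5 1 2 6 / 6 4 2 3 1 5 / 5 1 3 4 6 2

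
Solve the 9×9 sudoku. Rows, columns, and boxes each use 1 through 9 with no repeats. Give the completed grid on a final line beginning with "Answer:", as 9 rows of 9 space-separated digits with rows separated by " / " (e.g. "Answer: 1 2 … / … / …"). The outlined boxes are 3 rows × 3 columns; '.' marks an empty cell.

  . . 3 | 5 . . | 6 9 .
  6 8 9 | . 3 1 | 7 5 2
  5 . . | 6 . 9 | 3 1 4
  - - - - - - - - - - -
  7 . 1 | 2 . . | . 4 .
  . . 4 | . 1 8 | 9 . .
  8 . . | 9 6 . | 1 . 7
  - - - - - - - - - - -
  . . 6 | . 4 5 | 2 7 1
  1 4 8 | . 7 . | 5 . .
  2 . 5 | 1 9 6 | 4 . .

Step 1. [r5c1∈{3}] only 3 remains possible at r5c1 ⇒ r5c1=3.
Step 2. [r8c4∈{3}] only 3 remains possible at r8c4, so r8c4=3.
Step 3. [r6c3∈{2}] nothing but 2 survives at r6c3, so r6c3=2.
Step 4. [r4c2∈{5,6,9}] r4c2 is the only open cell in row 4 admitting 9, so r4c2=9.
Step 5. [r4c9∈{3,5,6,8}] in row 4, 6 fits only at r4c9. So r4c9=6.
Step 6. [r9c2∈{3,7}] across row 9, 7 lands solely at r9c2. So r9c2=7.
Step 7. [r1c6∈{2,4,7}] across row 1, 7 lands solely at r1c6, so r1c6=7.
Step 8. [r9c8∈{3,8}] across col 8, 8 lands solely at r9c8, so r9c8=8.
Step 9. [r3c2∈{2}] r3c2 is down to just 2. So r3c2=2.
Step 10. [r6c6∈{3,4}] across row 6, 4 lands solely at r6c6, so r6c6=4.
Step 11. [r3c5∈{8}] r3c5 has the single candidate 8 ⇒ r3c5=8.
Step 12. [r6c2∈{5}] nothing but 5 survives at r6c2, so r6c2=5.
Step 13. [r5c8∈{2}] r5c8 is down to just 2. So r5c8=2.
Step 14. [r7c2∈{3}] nothing but 3 survives at r7c2 ⇒ r7c2=3.
Step 15. [r7c4∈{8}] r7c4 is down to just 8, so r7c4=8.
Step 16. [r1c5∈{2}] r1c5 is down to just 2 ⇒ r1c5=2.
Step 17. [r5c2∈{6}] r5c2 is down to just 6 ⇒ r5c2=6.
Step 18. [r4c7∈{8}] nothing but 8 survives at r4c7. So r4c7=8.
Step 19. [r1c2∈{1}] only 1 remains possible at r1c2. So r1c2=1.
Step 20. [r4c6∈{3}] r4c6 is down to just 3. So r4c6=3.
Step 21. [r4c5∈{5}] r4c5 is down to just 5. So r4c5=5.
Step 22. [r5c9∈{5}] r5c9 is down to just 5 ⇒ r5c9=5.
Step 23. [r3c3∈{7}] only 7 remains possible at r3c3 ⇒ r3c3=7.
Step 24. [r8c6∈{2}] r8c6 is down to just 2 ⇒ r8c6=2.
Step 25. [r2c4∈{4}] only 4 remains possible at r2c4, so r2c4=4.
Step 26. [r7c1∈{9}] nothing but 9 survives at r7c1 ⇒ r7c1=9.
Step 27. [r5c4∈{7}] r5c4 is down to just 7 ⇒ r5c4=7.
Step 28. [r6c8∈{3}] r6c8's peers cover all but 3 ⇒ r6c8=3.
Step 29. [r9c9∈{3}] r9c9's peers cover all but 3, so r9c9=3.
Step 30. [r1c9∈{8}] r1c9's peers cover all but 8 ⇒ r1c9=8.
Step 31. [r8c8∈{6}] r8c8 is down to just 6. So r8c8=6.
Step 32. [r1c1∈{4}] r1c1's peers cover all but 4, so r1c1=4.
Step 33. [r8c9∈{9}] r8c9 has the single candidate 9, so r8c9=9.

Answer: 4 1 3 5 2 7 6 9 8 / 6 8 9 4 3 1 7 5 2 / 5 2 7 6 8 9 3 1 4 / 7 9 1 2 5 3 8 4 6 / 3 6 4 7 1 8 9 2 5 / 8 5 2 9 6 4 1 3 7 / 9 3 6 8 4 5 2 7 1 / 1 4 8 3 7 2 5 6 9 / 2 7 5 1 9 6 4 8 3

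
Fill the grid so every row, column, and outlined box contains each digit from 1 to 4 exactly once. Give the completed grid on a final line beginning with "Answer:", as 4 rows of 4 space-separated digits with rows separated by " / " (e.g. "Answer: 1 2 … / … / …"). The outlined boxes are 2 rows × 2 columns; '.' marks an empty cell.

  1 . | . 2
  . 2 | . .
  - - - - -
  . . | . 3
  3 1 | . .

Step 1. [r2c1∈{4}] r2c1's peers cover all but 4. So r2c1=4.
Step 2. [r1c3∈{3,4}] row 1 places 4 nowhere but r1c3, so r1c3=4.
Step 3. [r3c3∈{1,2}] across row 3, 1 lands solely at r3c3. So r3c3=1.
Step 4. [r1c2∈{3}] only 3 remains possible at r1c2, so r1c2=3.
Step 5. [r4c3∈{2}] r4c3 is down to just 2, so r4c3=2.
Step 6. [r4c4∈{4}] r4c4 is down to just 4 ⇒ r4c4=4.
Step 7. [r3c1∈{2}] r3c1 is down to just 2. So r3c1=2.
Step 8. [r3c2∈{4}] r3c2's peers cover all but 4 ⇒ r3c2=4.
Step 9. [r2c3∈{3}] nothing but 3 survives at r2c3. So r2c3=3.
Step 10. [r2c4∈{1}] only 1 remains possible at r2c4 ⇒ r2c4=1.

Answer: 1 3 4 2 / 4 2 3 1 / 2 4 1 3 / 3 1 2 4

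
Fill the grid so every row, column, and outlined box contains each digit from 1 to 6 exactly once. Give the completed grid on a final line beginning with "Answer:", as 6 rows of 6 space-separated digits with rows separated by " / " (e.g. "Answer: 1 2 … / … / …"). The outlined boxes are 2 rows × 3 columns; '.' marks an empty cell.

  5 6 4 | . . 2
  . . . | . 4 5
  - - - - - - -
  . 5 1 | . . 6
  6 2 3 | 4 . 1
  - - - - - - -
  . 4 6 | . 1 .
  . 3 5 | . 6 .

Step 1. [r1c5∈{3}] only 3 remains possible at r1c5 ⇒ r1c5=3.
Step 2. [r6c4∈{2}] r6c4's peers cover all but 2 ⇒ r6c4=2.
Step 3. [r2c2∈{1}] only 1 remains possible at r2c2 ⇒ r2c2=1.
Step 4. [r3c4∈{3}] r3c4 is down to just 3, so r3c4=3.
Step 5. [r2c3∈{2}] r2c3 has the single candidate 2 ⇒ r2c3=2.
Step 6. [r4c5∈{5}] r4c5 has the single candidate 5, so r4c5=5.
Step 7. [r3c1∈{4}] r3c1's peers cover all but 4, so r3c1=4.
Step 8. [r1c4∈{1}] nothing but 1 survives at r1c4. So r1c4=1.
Step 9. [r5c6∈{3}] r5c6 is down to just 3 ⇒ r5c6=3.
Step 10. [r6c1∈{1}] r6c1's peers cover all but 1, so r6c1=1.
Step 11. [r6c6∈{4}] r6c6 is down to just 4. So r6c6=4.
Step 12. [r3c5∈{2}] r3c5's peers cover all but 2. So r3c5=2.
Step 13. [r2c4∈{6}] r2c4 has the single candidate 6 ⇒ r2c4=6.
Step 14. [r5c4∈{5}] only 5 remains possible at r5c4. So r5c4=5.
Step 15. [r2c1∈{3}] r2c1's peers cover all but 3. So r2c1=3.
Step 16. [r5c1∈{2}] r5c1 has the single candidate 2. So r5c1=2.

Answer: 5 6 4 1 3 2 / 3 1 2 6 4 5 / 4 5 1 3 2 6 / 6 2 3 4 5 1 / 2 4 6 5 1 3 / 1 3 5 2 6 4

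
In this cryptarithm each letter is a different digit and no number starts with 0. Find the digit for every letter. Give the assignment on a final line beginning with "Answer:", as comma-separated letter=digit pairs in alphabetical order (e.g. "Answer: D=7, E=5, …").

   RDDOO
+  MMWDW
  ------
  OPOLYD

Step 1. [col 1: O + W ≡ D (mod 10)] O=1 is one option consistent with column 1 (O + W ≡ D (mod 10), carry-in 0) — take it ⇒ O=1.
Step 2. [col 1: O + W ≡ D (mod 10)] several values work for D in column 1 (O + W ≡ D (mod 10), carry-in 0); try D=3 ⇒ D=3.
Step 3. [col 1: O + W ≡ D (mod 10)] from column 1 (O=1, D=3, carry-in 0, digits 1,3 already taken and all letters distinct): W must equal 2. So W=2.
Step 4. [col 2: O + D ≡ Y (mod 10)] from column 2 (O=1, D=3, carry-in 0, digits 1,2,3 already taken and all letters distinct): Y must equal 4 ⇒ Y=4.
Step 5. [col 3: D + W ≡ L (mod 10)] column 3 reads D+W+carry(0)=L with D=3, W=2; with digits 1,2,3,4 already taken and all letters distinct, the only value for L is 5. So L=5.
Step 6. [col 4: D + M ≡ O (mod 10)] in column 4 we have D+M≡O with carry-in 0; given D=3, O=1 and digits 1,2,3,4,5 already taken and all letters distinct, that pins M to 8. So M=8.
Step 7. [col 5: R + M ≡ P (mod 10)] P=6 is one option consistent with column 5 (R + M ≡ P (mod 10), carry-in 1) — take it. So P=6.
Step 8. [col 5: R + M ≡ P (mod 10)] from column 5 (M=8, P=6, carry-in 1, digits 1,2,3,4,5,6,8 already taken and all letters distinct): R must equal 7 ⇒ R=7.

Answer: D=3, L=5, M=8, O=1, P=6, R=7, W=2, Y=4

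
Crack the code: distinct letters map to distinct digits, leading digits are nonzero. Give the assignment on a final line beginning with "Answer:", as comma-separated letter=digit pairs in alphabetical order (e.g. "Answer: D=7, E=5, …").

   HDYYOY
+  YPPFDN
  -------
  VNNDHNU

Step 1. [V] V is the leading digit of a 7-digit sum of two 6-digit numbers; the final carry is exactly 1. So V=1.
Step 2. [col 1: Y + N ≡ U (mod 10)] no forcing yet in column 1 (carry-in 0); Y=5 is free and consistent — try it, so Y=5.
Step 3. [col 1: Y + N ≡ U (mod 10)] column 1 (Y + N ≡ U (mod 10), carry-in 0) doesn't pin U yet; pick U=7 and continue, so U=7.
Step 4. [col 1: Y + N ≡ U (mod 10)] column 1: given Y=5, U=7, carry-in 0, and digits 1,5,7 already taken and all letters distinct, Y+N≡U (mod 10) forces N=2, so N=2.
Step 5. [col 2: O + D ≡ N (mod 10)] no forcing yet in column 2 (carry-in 0); D=3 is free and consistent — try it. So D=3.
Step 6. [col 2: O + D ≡ N (mod 10)] column 2 reads O+D+carry(0)=N with D=3, N=2; with digits 1,2,3,5,7 already taken and all letters distinct, the only value for O is 9 ⇒ O=9.
Step 7. [col 3: Y + F ≡ H (mod 10)] no forcing yet in column 3 (carry-in 1); H=6 is free and consistent — try it. So H=6.
Step 8. [col 3: Y + F ≡ H (mod 10)] column 3 reads Y+F+carry(1)=H with Y=5, H=6; with digits 1,2,3,5,6,7,9 already taken and all letters distinct, the only value for F is 0, so F=0.
Step 9. [col 4: Y + P ≡ D (mod 10)] column 4: given Y=5, D=3, carry-in 0, and digits 0,1,2,3,5,6,7,9 already taken and all letters distinct, Y+P≡D (mod 10) forces P=8 ⇒ P=8.

Answer: D=3, F=0, H=6, N=2, O=9, P=8, U=7, V=1, Y=5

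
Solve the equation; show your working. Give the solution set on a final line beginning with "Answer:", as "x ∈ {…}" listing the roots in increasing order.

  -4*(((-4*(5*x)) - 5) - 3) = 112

Step 1. [-4*(((-4*(5*x)) - 5) - 3) = 112] -4·(inner) — divide through by -4, so div: ((-4*(5*x)) - 5) - 3 = -28.
Step 2. [((-4*(5*x)) - 5) - 3 = -28] the outer -3 inverts by adding 3. So sub: (-4*(5*x)) - 5 = -25.
Step 3. [(-4*(5*x)) - 5 = -25] -5 is outermost — add 5 both sides, so sub: -4*(5*x) = -20.
Step 4. [-4*(5*x) = -20] LHS = -4·(…); ÷-4 both sides ⇒ div: 5*x = 5.
Step 5. [5*x = 5] divide by the outer 5. So div: x = 1.

Answer: x ∈ {1}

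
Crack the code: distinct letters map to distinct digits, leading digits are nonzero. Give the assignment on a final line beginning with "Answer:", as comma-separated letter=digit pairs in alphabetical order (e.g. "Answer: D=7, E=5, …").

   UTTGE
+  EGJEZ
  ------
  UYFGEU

Step 1. [col 1: E + Z ≡ U (mod 10)] column 1 (E + Z ≡ U (mod 10), carry-in 0) doesn't pin Z yet; pick Z=3 and continue. So Z=3.
Step 2. [col 1: E + Z ≡ U (mod 10)] several values work for E in column 1 (E + Z ≡ U (mod 10), carry-in 0); try E=8, so E=8.
Step 3. [col 1: E + Z ≡ U (mod 10)] column 1: given E=8, Z=3, carry-in 0, and digits 3,8 already taken and all letters distinct, E+Z≡U (mod 10) forces U=1, so U=1.
Step 4. [col 2: G + E ≡ E (mod 10)] in column 2 we have G+E≡E with carry-in 1; given E=8 and digits 1,3,8 already taken and all letters distinct, that pins G to 9. So G=9.
Step 5. [col 3: T + J ≡ G (mod 10)] several values work for T in column 3 (T + J ≡ G (mod 10), carry-in 1); try T=6. So T=6.
Step 6. [col 3: T + J ≡ G (mod 10)] column 3: given T=6, G=9, carry-in 1, and digits 1,3,6,8,9 already taken and all letters distinct, T+J≡G (mod 10) forces J=2. So J=2.
Step 7. [col 4: T + G ≡ F (mod 10)] from column 4 (T=6, G=9, carry-in 0, digits 1,2,3,6,8,9 already taken and all letters distinct): F must equal 5, so F=5.
Step 8. [col 5: U + E ≡ Y (mod 10)] in column 5 we have U+E≡Y with carry-in 1; given U=1, E=8 and digits 1,2,3,5,6,8,9 already taken and all letters distinct, that pins Y to 0. So Y=0.

Answer: E=8, F=5, G=9, J=2, T=6, U=1, Y=0, Z=3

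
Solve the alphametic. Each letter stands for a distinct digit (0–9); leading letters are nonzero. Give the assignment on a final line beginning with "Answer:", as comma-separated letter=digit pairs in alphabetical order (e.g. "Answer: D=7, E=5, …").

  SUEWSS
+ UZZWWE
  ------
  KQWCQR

Step 1. [col 1: S + E ≡ R (mod 10)] E=3 is one option consistent with column 1 (S + E ≡ R (mod 10), carry-in 0) — take it ⇒ E=3.
Step 2. [col 1: S + E ≡ R (mod 10)] no forcing yet in column 1 (carry-in 0); R=5 is free and consistent — try it. So R=5.
Step 3. [col 1: S + E ≡ R (mod 10)] in column 1 we have S+E≡R with carry-in 0; given E=3, R=5 and digits 3,5 already taken and all letters distinct, that pins S to 2 ⇒ S=2.
Step 4. [col 2: S + W ≡ Q (mod 10)] several values work for W in column 2 (S + W ≡ Q (mod 10), carry-in 0); try W=8 ⇒ W=8.
Step 5. [col 2: S + W ≡ Q (mod 10)] from column 2 (S=2, W=8, carry-in 0, digits 2,3,5,8 already taken and all letters distinct): Q must equal 0 ⇒ Q=0.
Step 6. [col 3: W + W ≡ C (mod 10)] in column 3 we have W+W≡C with carry-in 1; given W=8 and digits 0,2,3,5,8 already taken and all letters distinct, that pins C to 7, so C=7.
Step 7. [col 4: E + Z ≡ W (mod 10)] in column 4 we have E+Z≡W with carry-in 1; given E=3, W=8 and digits 0,2,3,5,7,8 already taken and all letters distinct, that pins Z to 4, so Z=4.
Step 8. [col 5: U + Z ≡ Q (mod 10)] from column 5 (Z=4, Q=0, carry-in 0, digits 0,2,3,4,5,7,8 already taken and all letters distinct): U must equal 6 ⇒ U=6.
Step 9. [col 6: S + U ≡ K (mod 10)] in column 6 we have S+U≡K with carry-in 1; given S=2, U=6 and digits 0,2,3,4,5,6,7,8 already taken and all letters distinct, that pins K to 9. So K=9.

Answer: C=7, E=3, K=9, Q=0, R=5, S=2, U=6, W=8, Z=4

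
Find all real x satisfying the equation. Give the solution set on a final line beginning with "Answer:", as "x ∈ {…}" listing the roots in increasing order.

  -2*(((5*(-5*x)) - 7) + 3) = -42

Step 1. [-2*(((5*(-5*x)) - 7) + 3) = -42] -2·(inner) — divide through by -2, so div: ((5*(-5*x)) - 7) + 3 = 21.
Step 2. [((5*(-5*x)) - 7) + 3 = 21] the outer +3 inverts by subtracting 3. So sub: (5*(-5*x)) - 7 = 18.
Step 3. [(5*(-5*x)) - 7 = 18] peel the -7: add 7 from each side ⇒ sub: 5*(-5*x) = 25.
Step 4. [5*(-5*x) = 25] 5·(inner) — divide through by 5, so div: -5*x = 5.
Step 5. [-5*x = 5] -5·(inner) — divide through by -5. So div: x = -1.

Answer: x ∈ {-1}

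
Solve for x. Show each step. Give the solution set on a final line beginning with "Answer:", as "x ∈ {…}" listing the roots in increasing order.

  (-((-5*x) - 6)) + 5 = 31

Step 1. [(-((-5*x) - 6)) + 5 = 31] the outer +5 inverts by subtracting 5, so sub: -((-5*x) - 6) = 26.
Step 2. [-((-5*x) - 6) = 26] leading − — multiply by −1. So neg: (-5*x) - 6 = -26.
Step 3. [(-5*x) - 6 = -26] peel the -6: add 6 from each side. So sub: -5*x = -20.
Step 4. [-5*x = -20] LHS = -5·(…); ÷-5 both sides, so div: x = 4.

Answer: x ∈ {4}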